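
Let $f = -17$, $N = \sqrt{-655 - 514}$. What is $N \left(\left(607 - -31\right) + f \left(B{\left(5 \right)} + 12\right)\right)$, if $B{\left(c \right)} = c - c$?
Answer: $434 i \sqrt{1169} \approx 14839.0 i$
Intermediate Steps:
$B{\left(c \right)} = 0$
$N = i \sqrt{1169}$ ($N = \sqrt{-1169} = i \sqrt{1169} \approx 34.191 i$)
$N \left(\left(607 - -31\right) + f \left(B{\left(5 \right)} + 12\right)\right) = i \sqrt{1169} \left(\left(607 - -31\right) - 17 \left(0 + 12\right)\right) = i \sqrt{1169} \left(\left(607 + 31\right) - 204\right) = i \sqrt{1169} \left(638 - 204\right) = i \sqrt{1169} \cdot 434 = 434 i \sqrt{1169}$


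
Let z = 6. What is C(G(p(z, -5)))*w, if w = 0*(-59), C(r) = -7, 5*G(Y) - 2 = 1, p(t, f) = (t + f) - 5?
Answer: 0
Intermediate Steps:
p(t, f) = -5 + f + t (p(t, f) = (f + t) - 5 = -5 + f + t)
G(Y) = ⅗ (G(Y) = ⅖ + (⅕)*1 = ⅖ + ⅕ = ⅗)
w = 0
C(G(p(z, -5)))*w = -7*0 = 0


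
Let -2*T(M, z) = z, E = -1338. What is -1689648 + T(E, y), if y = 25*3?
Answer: -3379371/2 ≈ -1.6897e+6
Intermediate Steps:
y = 75
T(M, z) = -z/2
-1689648 + T(E, y) = -1689648 - 1/2*75 = -1689648 - 75/2 = -3379371/2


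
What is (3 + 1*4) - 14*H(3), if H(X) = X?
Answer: -35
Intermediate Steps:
(3 + 1*4) - 14*H(3) = (3 + 1*4) - 14*3 = (3 + 4) - 42 = 7 - 42 = -35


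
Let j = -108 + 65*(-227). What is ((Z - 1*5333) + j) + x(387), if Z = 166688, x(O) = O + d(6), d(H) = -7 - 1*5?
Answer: 146867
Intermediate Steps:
d(H) = -12 (d(H) = -7 - 5 = -12)
j = -14863 (j = -108 - 14755 = -14863)
x(O) = -12 + O (x(O) = O - 12 = -12 + O)
((Z - 1*5333) + j) + x(387) = ((166688 - 1*5333) - 14863) + (-12 + 387) = ((166688 - 5333) - 14863) + 375 = (161355 - 14863) + 375 = 146492 + 375 = 146867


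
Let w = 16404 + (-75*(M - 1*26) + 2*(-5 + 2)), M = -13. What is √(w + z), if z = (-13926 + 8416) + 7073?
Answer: 59*√6 ≈ 144.52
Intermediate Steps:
z = 1563 (z = -5510 + 7073 = 1563)
w = 19323 (w = 16404 + (-75*(-13 - 1*26) + 2*(-5 + 2)) = 16404 + (-75*(-13 - 26) + 2*(-3)) = 16404 + (-75*(-39) - 6) = 16404 + (2925 - 6) = 16404 + 2919 = 19323)
√(w + z) = √(19323 + 1563) = √20886 = 59*√6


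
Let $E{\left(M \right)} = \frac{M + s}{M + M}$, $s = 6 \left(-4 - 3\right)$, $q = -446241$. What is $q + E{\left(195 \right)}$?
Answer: $- \frac{58011279}{130} \approx -4.4624 \cdot 10^{5}$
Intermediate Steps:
$s = -42$ ($s = 6 \left(-7\right) = -42$)
$E{\left(M \right)} = \frac{-42 + M}{2 M}$ ($E{\left(M \right)} = \frac{M - 42}{M + M} = \frac{-42 + M}{2 M}$)
$q + E{\left(195 \right)} = -446241 + \frac{-42 + 195}{2 \cdot 195} = -446241 + \frac{1}{2} \cdot \frac{1}{195} \cdot 153 = -446241 + \frac{51}{130} = - \frac{58011279}{130}$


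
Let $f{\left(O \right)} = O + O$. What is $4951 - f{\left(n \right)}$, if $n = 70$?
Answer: $4811$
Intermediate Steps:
$f{\left(O \right)} = 2 O$
$4951 - f{\left(n \right)} = 4951 - 2 \cdot 70 = 4951 - 140 = 4811$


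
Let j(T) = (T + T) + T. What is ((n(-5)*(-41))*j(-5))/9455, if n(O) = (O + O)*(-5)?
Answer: 6150/1891 ≈ 3.2522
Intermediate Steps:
n(O) = -10*O (n(O) = (2*O)*(-5) = -10*O)
j(T) = 3*T (j(T) = 2*T + T = 3*T)
((n(-5)*(-41))*j(-5))/9455 = ((-10*(-5)*(-41))*(3*(-5)))/9455 = ((50*(-41))*(-15))*(1/9455) = -2050*(-15)*(1/9455) = 30750*(1/9455) = 6150/1891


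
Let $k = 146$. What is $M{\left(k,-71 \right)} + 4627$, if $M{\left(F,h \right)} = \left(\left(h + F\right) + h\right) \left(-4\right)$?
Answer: $4611$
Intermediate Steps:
$M{\left(F,h \right)} = - 8 h - 4 F$ ($M{\left(F,h \right)} = \left(\left(F + h\right) + h\right) \left(-4\right) = \left(F + 2 h\right) \left(-4\right) = - 8 h - 4 F$)
$M{\left(k,-71 \right)} + 4627 = \left(\left(-8\right) \left(-71\right) - 584\right) + 4627 = \left(568 - 584\right) + 4627 = -16 + 4627 = 4611$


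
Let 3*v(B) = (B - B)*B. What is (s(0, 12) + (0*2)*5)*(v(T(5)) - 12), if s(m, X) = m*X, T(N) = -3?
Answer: 0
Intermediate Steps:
v(B) = 0 (v(B) = ((B - B)*B)/3 = (0*B)/3 = (⅓)*0 = 0)
s(m, X) = X*m
(s(0, 12) + (0*2)*5)*(v(T(5)) - 12) = (12*0 + (0*2)*5)*(0 - 12) = (0 + 0*5)*(-12) = (0 + 0)*(-12) = 0*(-12) = 0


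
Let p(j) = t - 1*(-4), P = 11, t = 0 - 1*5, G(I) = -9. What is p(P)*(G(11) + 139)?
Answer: -130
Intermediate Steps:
t = -5 (t = 0 - 5 = -5)
p(j) = -1 (p(j) = -5 - 1*(-4) = -5 + 4 = -1)
p(P)*(G(11) + 139) = -(-9 + 139) = -1*130 = -130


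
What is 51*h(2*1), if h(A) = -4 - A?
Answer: -306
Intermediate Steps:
51*h(2*1) = 51*(-4 - 2) = 51*(-6) = -306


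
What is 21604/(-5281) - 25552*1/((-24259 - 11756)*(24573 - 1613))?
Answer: -1116519232343/272930133525 ≈ -4.0909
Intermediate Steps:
21604/(-5281) - 25552*1/((-24259 - 11756)*(24573 - 1613)) = 21604*(-1/5281) - 25552/(22960*(-36015)) = -21604/5281 - 25552/(-826904400) = -21604/5281 - 25552*(-1/826904400) = -21604/5281 + 1597/51681525 = -1116519232343/272930133525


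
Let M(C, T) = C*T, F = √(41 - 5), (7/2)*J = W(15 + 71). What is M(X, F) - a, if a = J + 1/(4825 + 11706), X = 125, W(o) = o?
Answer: 83944411/115717 ≈ 725.43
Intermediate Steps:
J = 172/7 (J = 2*(15 + 71)/7 = (2/7)*86 = 172/7 ≈ 24.571)
F = 6 (F = √36 = 6)
a = 2843339/115717 (a = 172/7 + 1/(4825 + 11706) = 172/7 + 1/16531 = 2843339/115717 ≈ 24.571)
M(X, F) - a = 125*6 - 1*2843339/115717 = 750 - 2843339/115717 = 83944411/115717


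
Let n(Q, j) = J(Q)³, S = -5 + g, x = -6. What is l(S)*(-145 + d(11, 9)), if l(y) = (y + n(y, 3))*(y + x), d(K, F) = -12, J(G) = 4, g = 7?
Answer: 41448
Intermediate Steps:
S = 2 (S = -5 + 7 = 2)
n(Q, j) = 64 (n(Q, j) = 4³ = 64)
l(y) = (-6 + y)*(64 + y) (l(y) = (y + 64)*(y - 6) = (64 + y)*(-6 + y) = (-6 + y)*(64 + y))
l(S)*(-145 + d(11, 9)) = (-384 + 2² + 58*2)*(-145 - 12) = (-384 + 4 + 116)*(-157) = -264*(-157) = 41448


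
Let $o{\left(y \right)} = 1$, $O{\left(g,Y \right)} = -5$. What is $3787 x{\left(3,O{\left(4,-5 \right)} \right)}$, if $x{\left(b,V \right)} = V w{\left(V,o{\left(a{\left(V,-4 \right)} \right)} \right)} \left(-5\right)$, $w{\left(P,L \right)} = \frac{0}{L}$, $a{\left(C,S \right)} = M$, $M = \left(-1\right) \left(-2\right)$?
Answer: $0$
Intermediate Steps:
$M = 2$
$a{\left(C,S \right)} = 2$
$w{\left(P,L \right)} = 0$
$x{\left(b,V \right)} = 0$ ($x{\left(b,V \right)} = V 0 \left(-5\right) = 0 \left(-5\right) = 0$)
$3787 x{\left(3,O{\left(4,-5 \right)} \right)} = 3787 \cdot 0 = 0$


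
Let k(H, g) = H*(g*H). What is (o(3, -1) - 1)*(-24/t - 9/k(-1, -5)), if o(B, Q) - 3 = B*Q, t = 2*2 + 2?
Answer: 11/5 ≈ 2.2000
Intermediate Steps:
k(H, g) = g*H² (k(H, g) = H*(H*g) = g*H²)
t = 6 (t = 4 + 2 = 6)
o(B, Q) = 3 + B*Q
(o(3, -1) - 1)*(-24/t - 9/k(-1, -5)) = ((3 + 3*(-1)) - 1)*(-24/6 - 9/((-5*(-1)²))) = ((3 - 3) - 1)*(-24*⅙ - 9/((-5*1))) = (0 - 1)*(-4 - 9/(-5)) = -(-4 - 9*(-⅕)) = -(-4 + 9/5) = -1*(-11/5) = 11/5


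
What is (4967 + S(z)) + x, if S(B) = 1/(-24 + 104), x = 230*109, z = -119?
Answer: 2402961/80 ≈ 30037.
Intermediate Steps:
x = 25070
S(B) = 1/80
(4967 + S(z)) + x = (4967 + 1/80) + 25070 = 397361/80 + 25070 = 2402961/80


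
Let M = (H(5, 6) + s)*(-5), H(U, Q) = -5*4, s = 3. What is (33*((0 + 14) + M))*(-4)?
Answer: -13068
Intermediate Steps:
H(U, Q) = -20
M = 85 (M = (-20 + 3)*(-5) = -17*(-5) = 85)
(33*((0 + 14) + M))*(-4) = (33*((0 + 14) + 85))*(-4) = (33*(14 + 85))*(-4) = (33*99)*(-4) = 3267*(-4) = -13068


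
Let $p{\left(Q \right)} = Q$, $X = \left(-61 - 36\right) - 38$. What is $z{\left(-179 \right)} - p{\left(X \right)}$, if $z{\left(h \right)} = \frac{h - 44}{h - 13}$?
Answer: $\frac{26143}{192} \approx 136.16$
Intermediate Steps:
$X = -135$ ($X = -97 - 38 = -135$)
$z{\left(h \right)} = \frac{-44 + h}{-13 + h}$
$z{\left(-179 \right)} - p{\left(X \right)} = \frac{-44 - 179}{-13 - 179} - -135 = \frac{1}{-192} \left(-223\right) + 135 = \left(- \frac{1}{192}\right) \left(-223\right) + 135 = \frac{223}{192} + 135 = \frac{26143}{192}$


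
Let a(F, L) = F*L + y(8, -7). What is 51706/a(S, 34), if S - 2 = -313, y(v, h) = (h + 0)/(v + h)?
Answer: -51706/10581 ≈ -4.8867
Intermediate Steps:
y(v, h) = h/(h + v)
S = -311 (S = 2 - 313 = -311)
a(F, L) = -7 + F*L (a(F, L) = F*L - 7/(-7 + 8) = F*L - 7/1 = F*L - 7*1 = F*L - 7 = -7 + F*L)
51706/a(S, 34) = 51706/(-7 - 311*34) = 51706/(-7 - 10574) = 51706/(-10581) = 51706*(-1/10581) = -51706/10581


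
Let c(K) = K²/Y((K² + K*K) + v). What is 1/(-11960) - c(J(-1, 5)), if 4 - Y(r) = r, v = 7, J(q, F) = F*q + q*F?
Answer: 1195797/2427880 ≈ 0.49253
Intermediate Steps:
J(q, F) = 2*F*q (J(q, F) = F*q + F*q = 2*F*q)
Y(r) = 4 - r
c(K) = K²/(-3 - 2*K²) (c(K) = K²/(4 - ((K² + K*K) + 7)) = K²/(4 - ((K² + K²) + 7)) = K²/(4 - (2*K² + 7)) = K²/(4 - (7 + 2*K²)) = K²/(4 + (-7 - 2*K²)) = K²/(-3 - 2*K²))
1/(-11960) - c(J(-1, 5)) = 1/(-11960) - (-1)*(2*5*(-1))²/(3 + 2*(2*5*(-1))²) = -1/11960 - (-1)*(-10)²/(3 + 2*(-10)²) = -1/11960 - (-1)*100/(3 + 2*100) = -1/11960 - (-1)*100/(3 + 200) = -1/11960 - (-1)*100/203 = -1/11960 - 1*(-100/203) = -1/11960 + 100/203 = 1195797/2427880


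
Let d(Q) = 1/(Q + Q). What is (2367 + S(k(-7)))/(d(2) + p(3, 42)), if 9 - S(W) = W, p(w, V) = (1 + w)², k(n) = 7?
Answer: 9476/65 ≈ 145.78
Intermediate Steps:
S(W) = 9 - W
d(Q) = 1/(2*Q)
(2367 + S(k(-7)))/(d(2) + p(3, 42)) = (2367 + (9 - 1*7))/((½)/2 + (1 + 3)²) = (2367 + (9 - 7))/((½)*(½) + 4²) = (2367 + 2)/(¼ + 16) = 2369/(65/4) = 2369*(4/65) = 9476/65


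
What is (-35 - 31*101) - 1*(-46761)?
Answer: 43595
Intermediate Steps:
(-35 - 31*101) - 1*(-46761) = (-35 - 3131) + 46761 = -3166 + 46761 = 43595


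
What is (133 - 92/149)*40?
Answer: 789000/149 ≈ 5295.3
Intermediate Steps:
(133 - 92/149)*40 = (19725/149)*40 = 789000/149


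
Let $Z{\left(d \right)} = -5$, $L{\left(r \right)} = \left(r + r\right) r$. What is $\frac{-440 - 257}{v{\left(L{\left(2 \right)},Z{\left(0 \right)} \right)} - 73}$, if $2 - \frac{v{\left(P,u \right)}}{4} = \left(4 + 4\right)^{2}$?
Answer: $\frac{697}{321} \approx 2.1713$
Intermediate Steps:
$L{\left(r \right)} = 2 r^{2}$ ($L{\left(r \right)} = 2 r r = 2 r^{2}$)
$v{\left(P,u \right)} = -248$ ($v{\left(P,u \right)} = 8 - 4 \left(4 + 4\right)^{2} = 8 - 4 \cdot 8^{2} = 8 - 256 = -248$)
$\frac{-440 - 257}{v{\left(L{\left(2 \right)},Z{\left(0 \right)} \right)} - 73} = \frac{-440 - 257}{-248 - 73} = - \frac{697}{-321} = \left(-697\right) \left(- \frac{1}{321}\right) = \frac{697}{321}$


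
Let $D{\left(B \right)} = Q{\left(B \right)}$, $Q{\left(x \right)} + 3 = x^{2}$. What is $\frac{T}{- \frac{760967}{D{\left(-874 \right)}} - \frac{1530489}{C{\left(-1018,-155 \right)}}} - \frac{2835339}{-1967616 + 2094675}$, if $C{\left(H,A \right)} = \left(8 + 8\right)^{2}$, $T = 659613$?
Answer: $- \frac{6568156614608819569}{49523110113959497} \approx -132.63$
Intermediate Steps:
$Q{\left(x \right)} = -3 + x^{2}$
$C{\left(H,A \right)} = 256$ ($C{\left(H,A \right)} = 16^{2} = 256$)
$D{\left(B \right)} = -3 + B^{2}$
$\frac{T}{- \frac{760967}{D{\left(-874 \right)}} - \frac{1530489}{C{\left(-1018,-155 \right)}}} - \frac{2835339}{-1967616 + 2094675} = \frac{659613}{- \frac{760967}{-3 + \left(-874\right)^{2}} - \frac{1530489}{256}} - \frac{2835339}{-1967616 + 2094675} = \frac{659613}{- \frac{760967}{-3 + 763876} - \frac{1530489}{256}} - \frac{2835339}{127059} = \frac{659613}{- \frac{760967}{763873} - \frac{1530489}{256}} - \frac{945113}{42353} = \frac{659613}{- \frac{1169294031449}{195551488}} - \frac{945113}{42353} = 659613 \left(- \frac{195551488}{1169294031449}\right) - \frac{945113}{42353} = - \frac{128988303654144}{1169294031449} - \frac{945113}{42353} = - \frac{6568156614608819569}{49523110113959497}$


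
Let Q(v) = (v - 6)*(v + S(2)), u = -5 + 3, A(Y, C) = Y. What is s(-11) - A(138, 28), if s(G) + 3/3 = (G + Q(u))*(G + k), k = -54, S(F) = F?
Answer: 576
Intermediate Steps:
u = -2
Q(v) = (-6 + v)*(2 + v) (Q(v) = (v - 6)*(v + 2) = (-6 + v)*(2 + v))
s(G) = -1 + G*(-54 + G) (s(G) = -1 + (G + (-12 + (-2)² - 4*(-2)))*(G - 54) = -1 + (G + (-12 + 4 + 8))*(-54 + G) = -1 + (G + 0)*(-54 + G) = -1 + G*(-54 + G))
s(-11) - A(138, 28) = (-1 + (-11)² - 54*(-11)) - 1*138 = (-1 + 121 + 594) - 138 = 714 - 138 = 576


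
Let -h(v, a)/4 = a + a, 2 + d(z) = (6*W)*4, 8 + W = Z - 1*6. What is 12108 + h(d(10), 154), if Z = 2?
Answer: 10876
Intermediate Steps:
W = -12 (W = -8 + (2 - 1*6) = -8 + (2 - 6) = -8 - 4 = -12)
d(z) = -290 (d(z) = -2 + (6*(-12))*4 = -2 - 72*4 = -2 - 288 = -290)
h(v, a) = -8*a (h(v, a) = -4*(a + a) = -8*a)
12108 + h(d(10), 154) = 12108 - 8*154 = 12108 - 1232 = 10876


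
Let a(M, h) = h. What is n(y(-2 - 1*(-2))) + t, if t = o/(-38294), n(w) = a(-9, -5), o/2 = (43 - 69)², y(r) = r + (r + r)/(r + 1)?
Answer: -96411/19147 ≈ -5.0353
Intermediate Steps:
y(r) = r + 2*r/(1 + r) (y(r) = r + (2*r)/(1 + r) = r + 2*r/(1 + r))
o = 1352 (o = 2*(43 - 69)² = 2*(-26)² = 2*676 = 1352)
n(w) = -5
t = -676/19147 (t = 1352/(-38294) = 1352*(-1/38294) = -676/19147 ≈ -0.035306)
n(y(-2 - 1*(-2))) + t = -5 - 676/19147 = -96411/19147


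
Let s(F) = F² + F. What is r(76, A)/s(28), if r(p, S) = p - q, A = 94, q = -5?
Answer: 81/812 ≈ 0.099754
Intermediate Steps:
s(F) = F + F²
r(p, S) = 5 + p (r(p, S) = p - 1*(-5) = p + 5 = 5 + p)
r(76, A)/s(28) = (5 + 76)/((28*(1 + 28))) = 81/((28*29)) = 81/812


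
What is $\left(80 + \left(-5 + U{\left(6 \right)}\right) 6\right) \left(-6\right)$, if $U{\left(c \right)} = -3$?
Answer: $-192$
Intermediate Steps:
$\left(80 + \left(-5 + U{\left(6 \right)}\right) 6\right) \left(-6\right) = \left(80 + \left(-5 - 3\right) 6\right) \left(-6\right) = \left(80 - 48\right) \left(-6\right) = 32 \left(-6\right) = -192$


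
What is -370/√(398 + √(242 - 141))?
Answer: -370/√(398 + √101) ≈ -18.317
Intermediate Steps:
-370/√(398 + √(242 - 141)) = -370/√(398 + √101)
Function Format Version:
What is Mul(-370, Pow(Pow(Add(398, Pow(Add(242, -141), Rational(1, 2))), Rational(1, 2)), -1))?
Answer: Mul(-370, Pow(Add(398, Pow(101, Rational(1, 2))), Rational(-1, 2))) ≈ -18.317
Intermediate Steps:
Mul(-370, Pow(Pow(Add(398, Pow(Add(242, -141), Rational(1, 2))), Rational(1, 2)), -1)) = Mul(-370, Pow(Pow(Add(398, Pow(101, Rational(1, 2))), Rational(1, 2)), -1)) = Mul(-370, Pow(Add(398, Pow(101, Rational(1, 2))), Rational(-1, 2)))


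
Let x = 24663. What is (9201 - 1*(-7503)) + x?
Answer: 41367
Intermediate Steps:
(9201 - 1*(-7503)) + x = (9201 - 1*(-7503)) + 24663 = (9201 + 7503) + 24663 = 16704 + 24663 = 41367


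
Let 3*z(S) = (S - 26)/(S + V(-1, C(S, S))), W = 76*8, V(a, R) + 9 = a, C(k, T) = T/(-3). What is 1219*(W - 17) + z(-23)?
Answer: 71322520/99 ≈ 7.2043e+5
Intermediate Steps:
C(k, T) = -T/3 (C(k, T) = T*(-⅓) = -T/3)
V(a, R) = -9 + a
W = 608
z(S) = (-26 + S)/(3*(-10 + S)) (z(S) = ((S - 26)/(S + (-9 - 1)))/3 = ((-26 + S)/(S - 10))/3 = ((-26 + S)/(-10 + S))/3 = (-26 + S)/(3*(-10 + S)))
1219*(W - 17) + z(-23) = 1219*(608 - 17) + (-26 - 23)/(3*(-10 - 23)) = 1219*591 + (⅓)*(-49)/(-33) = 720429 + (⅓)*(-1/33)*(-49) = 720429 + 49/99 = 71322520/99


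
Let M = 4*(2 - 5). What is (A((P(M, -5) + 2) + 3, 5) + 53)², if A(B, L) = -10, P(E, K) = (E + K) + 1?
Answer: 1849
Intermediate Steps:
M = -12 (M = 4*(-3) = -12)
P(E, K) = 1 + E + K
(A((P(M, -5) + 2) + 3, 5) + 53)² = (-10 + 53)² = 43² = 1849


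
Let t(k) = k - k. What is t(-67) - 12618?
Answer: -12618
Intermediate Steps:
t(k) = 0
t(-67) - 12618 = 0 - 12618 = -12618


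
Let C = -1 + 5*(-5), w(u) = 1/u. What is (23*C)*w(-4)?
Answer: 299/2 ≈ 149.50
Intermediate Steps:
C = -26 (C = -1 - 25 = -26)
(23*C)*w(-4) = (23*(-26))/(-4) = -598*(-¼) = 299/2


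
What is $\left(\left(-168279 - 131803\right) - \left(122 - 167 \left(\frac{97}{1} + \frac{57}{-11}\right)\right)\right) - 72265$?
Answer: $- \frac{3928489}{11} \approx -3.5714 \cdot 10^{5}$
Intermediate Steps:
$\left(\left(-168279 - 131803\right) - \left(122 - 167 \left(\frac{97}{1} + \frac{57}{-11}\right)\right)\right) - 72265 = \left(-300082 - \left(122 - 167 \left(97 \cdot 1 + 57 \left(- \frac{1}{11}\right)\right)\right)\right) - 72265 = \left(-300082 - \left(122 - 167 \left(97 - \frac{57}{11}\right)\right)\right) - 72265 = \left(-300082 + \left(-122 + 167 \cdot \frac{1010}{11}\right)\right) - 72265 = \left(-300082 + \left(-122 + \frac{168670}{11}\right)\right) - 72265 = \left(-300082 + \frac{167328}{11}\right) - 72265 = - \frac{3133574}{11} - 72265 = - \frac{3928489}{11}$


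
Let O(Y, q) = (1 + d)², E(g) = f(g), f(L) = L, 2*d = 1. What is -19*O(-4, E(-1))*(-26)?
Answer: 2223/2 ≈ 1111.5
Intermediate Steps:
d = ½ (d = (½)*1 = ½ ≈ 0.50000)
E(g) = g
O(Y, q) = 9/4 (O(Y, q) = (1 + ½)² = (3/2)² = 9/4)
-19*O(-4, E(-1))*(-26) = -19*9/4*(-26) = -171/4*(-26) = 2223/2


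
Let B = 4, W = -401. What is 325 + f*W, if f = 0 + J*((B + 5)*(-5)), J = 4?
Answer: 72505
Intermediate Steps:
f = -180 (f = 0 + 4*((4 + 5)*(-5)) = 0 + 4*(9*(-5)) = 0 + 4*(-45) = 0 - 180 = -180)
325 + f*W = 325 - 180*(-401) = 325 + 72180 = 72505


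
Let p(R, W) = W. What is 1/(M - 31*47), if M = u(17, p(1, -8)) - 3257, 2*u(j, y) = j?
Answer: -2/9411 ≈ -0.00021252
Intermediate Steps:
u(j, y) = j/2
M = -6497/2 (M = (½)*17 - 3257 = 17/2 - 3257 = -6497/2 ≈ -3248.5)
1/(M - 31*47) = 1/(-6497/2 - 31*47) = 1/(-6497/2 - 1457) = 1/(-9411/2) = -2/9411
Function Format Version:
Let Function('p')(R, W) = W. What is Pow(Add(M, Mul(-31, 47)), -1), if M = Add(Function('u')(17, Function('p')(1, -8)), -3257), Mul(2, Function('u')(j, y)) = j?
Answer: Rational(-2, 9411) ≈ -0.00021252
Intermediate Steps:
Function('u')(j, y) = Mul(Rational(1, 2), j)
M = Rational(-6497, 2) (M = Add(Mul(Rational(1, 2), 17), -3257) = Add(Rational(17, 2), -3257) = Rational(-6497, 2) ≈ -3248.5)
Pow(Add(M, Mul(-31, 47)), -1) = Pow(Add(Rational(-6497, 2), Mul(-31, 47)), -1) = Pow(Add(Rational(-6497, 2), -1457), -1) = Pow(Rational(-9411, 2), -1) = Rational(-2, 9411)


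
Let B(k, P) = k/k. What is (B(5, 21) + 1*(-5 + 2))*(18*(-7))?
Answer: 252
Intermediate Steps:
B(k, P) = 1
(B(5, 21) + 1*(-5 + 2))*(18*(-7)) = (1 + 1*(-5 + 2))*(18*(-7)) = (1 + 1*(-3))*(-126) = (1 - 3)*(-126) = -2*(-126) = 252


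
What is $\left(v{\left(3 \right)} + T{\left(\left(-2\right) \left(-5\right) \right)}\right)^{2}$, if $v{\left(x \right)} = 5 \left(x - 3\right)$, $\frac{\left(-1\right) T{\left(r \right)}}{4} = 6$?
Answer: $576$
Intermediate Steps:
$T{\left(r \right)} = -24$ ($T{\left(r \right)} = \left(-4\right) 6 = -24$)
$v{\left(x \right)} = -15 + 5 x$ ($v{\left(x \right)} = 5 \left(-3 + x\right) = -15 + 5 x$)
$\left(v{\left(3 \right)} + T{\left(\left(-2\right) \left(-5\right) \right)}\right)^{2} = \left(\left(-15 + 5 \cdot 3\right) - 24\right)^{2} = \left(\left(-15 + 15\right) - 24\right)^{2} = \left(0 - 24\right)^{2} = \left(-24\right)^{2} = 576$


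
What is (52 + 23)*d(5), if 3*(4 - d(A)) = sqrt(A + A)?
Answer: 300 - 25*sqrt(10) ≈ 220.94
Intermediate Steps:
d(A) = 4 - sqrt(2)*sqrt(A)/3 (d(A) = 4 - sqrt(A + A)/3 = 4 - sqrt(2)*sqrt(A)/3)
(52 + 23)*d(5) = (52 + 23)*(4 - sqrt(2)*sqrt(5)/3) = 75*(4 - sqrt(10)/3) = 300 - 25*sqrt(10)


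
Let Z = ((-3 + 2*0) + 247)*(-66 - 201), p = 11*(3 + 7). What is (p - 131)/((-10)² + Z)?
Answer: 21/65048 ≈ 0.00032284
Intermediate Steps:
p = 110 (p = 11*10 = 110)
Z = -65148 (Z = ((-3 + 0) + 247)*(-267) = (-3 + 247)*(-267) = 244*(-267) = -65148)
(p - 131)/((-10)² + Z) = (110 - 131)/((-10)² - 65148) = -21/(100 - 65148) = -21/(-65048) = -21*(-1/65048) = 21/65048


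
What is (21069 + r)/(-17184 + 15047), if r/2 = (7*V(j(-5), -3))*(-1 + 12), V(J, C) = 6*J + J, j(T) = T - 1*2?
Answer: -13523/2137 ≈ -6.3280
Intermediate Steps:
j(T) = -2 + T (j(T) = T - 2 = -2 + T)
V(J, C) = 7*J
r = -7546 (r = 2*((7*(7*(-2 - 5)))*(-1 + 12)) = 2*((7*(7*(-7)))*11) = 2*((7*(-49))*11) = 2*(-343*11) = 2*(-3773) = -7546)
(21069 + r)/(-17184 + 15047) = (21069 - 7546)/(-17184 + 15047) = 13523/(-2137) = 13523*(-1/2137) = -13523/2137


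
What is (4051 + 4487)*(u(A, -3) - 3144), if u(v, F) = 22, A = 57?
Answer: -26655636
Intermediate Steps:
(4051 + 4487)*(u(A, -3) - 3144) = (4051 + 4487)*(22 - 3144) = 8538*(-3122) = -26655636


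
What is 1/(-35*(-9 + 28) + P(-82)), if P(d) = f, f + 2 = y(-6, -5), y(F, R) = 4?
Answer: -1/663 ≈ -0.0015083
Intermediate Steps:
f = 2 (f = -2 + 4 = 2)
P(d) = 2
1/(-35*(-9 + 28) + P(-82)) = 1/(-35*(-9 + 28) + 2) = 1/(-35*19 + 2) = 1/(-665 + 2) = 1/(-663) = -1/663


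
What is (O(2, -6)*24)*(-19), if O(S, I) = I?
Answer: 2736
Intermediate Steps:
(O(2, -6)*24)*(-19) = -6*24*(-19) = -144*(-19) = 2736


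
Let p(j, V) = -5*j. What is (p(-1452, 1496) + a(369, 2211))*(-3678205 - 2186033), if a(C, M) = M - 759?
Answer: -51089241456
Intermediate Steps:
a(C, M) = -759 + M
(p(-1452, 1496) + a(369, 2211))*(-3678205 - 2186033) = (-5*(-1452) + (-759 + 2211))*(-3678205 - 2186033) = (7260 + 1452)*(-5864238) = 8712*(-5864238) = -51089241456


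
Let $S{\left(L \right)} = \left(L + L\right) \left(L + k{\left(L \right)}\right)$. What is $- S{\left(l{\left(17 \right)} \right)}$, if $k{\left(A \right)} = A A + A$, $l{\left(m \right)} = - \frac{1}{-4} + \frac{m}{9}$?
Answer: $- \frac{883421}{23328} \approx -37.87$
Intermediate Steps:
$l{\left(m \right)} = \frac{1}{4} + \frac{m}{9}$ ($l{\left(m \right)} = \left(-1\right) \left(- \frac{1}{4}\right) + m \frac{1}{9} = \frac{1}{4} + \frac{m}{9}$)
$k{\left(A \right)} = A + A^{2}$ ($k{\left(A \right)} = A^{2} + A = A + A^{2}$)
$S{\left(L \right)} = 2 L \left(L + L \left(1 + L\right)\right)$ ($S{\left(L \right)} = \left(L + L\right) \left(L + L \left(1 + L\right)\right) = 2 L \left(L + L \left(1 + L\right)\right)$)
$- S{\left(l{\left(17 \right)} \right)} = - 2 \left(\frac{1}{4} + \frac{1}{9} \cdot 17\right)^{2} \left(2 + \left(\frac{1}{4} + \frac{1}{9} \cdot 17\right)\right) = - 2 \left(\frac{1}{4} + \frac{17}{9}\right)^{2} \left(2 + \left(\frac{1}{4} + \frac{17}{9}\right)\right) = - 2 \left(\frac{77}{36}\right)^{2} \left(2 + \frac{77}{36}\right) = - \frac{2 \cdot 5929 \cdot 149}{1296 \cdot 36} = \left(-1\right) \frac{883421}{23328} = - \frac{883421}{23328}$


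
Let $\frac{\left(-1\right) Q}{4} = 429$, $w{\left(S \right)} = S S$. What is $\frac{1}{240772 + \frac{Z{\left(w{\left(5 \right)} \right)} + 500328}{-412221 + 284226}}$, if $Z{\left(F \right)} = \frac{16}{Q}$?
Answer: $\frac{54909855}{13220540967352} \approx 4.1534 \cdot 10^{-6}$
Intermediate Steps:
$w{\left(S \right)} = S^{2}$
$Q = -1716$ ($Q = \left(-4\right) 429 = -1716$)
$Z{\left(F \right)} = - \frac{4}{429}$ ($Z{\left(F \right)} = \frac{16}{-1716} = 16 \left(- \frac{1}{1716}\right) = - \frac{4}{429}$)
$\frac{1}{240772 + \frac{Z{\left(w{\left(5 \right)} \right)} + 500328}{-412221 + 284226}} = \frac{1}{240772 + \frac{- \frac{4}{429} + 500328}{-412221 + 284226}} = \frac{1}{240772 + \frac{214640708}{429 \left(-127995\right)}} = \frac{1}{240772 + \frac{214640708}{429} \left(- \frac{1}{127995}\right)} = \frac{1}{240772 - \frac{214640708}{54909855}} = \frac{1}{\frac{13220540967352}{54909855}} = \frac{54909855}{13220540967352}$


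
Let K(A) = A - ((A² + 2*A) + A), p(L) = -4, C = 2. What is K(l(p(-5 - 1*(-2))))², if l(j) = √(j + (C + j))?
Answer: 12 - 24*I*√6 ≈ 12.0 - 58.788*I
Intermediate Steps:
l(j) = √(2 + 2*j) (l(j) = √(j + (2 + j)) = √(2 + 2*j))
K(A) = -A² - 2*A (K(A) = A - (A² + 3*A) = A + (-A² - 3*A) = -A² - 2*A)
K(l(p(-5 - 1*(-2))))² = (-√(2 + 2*(-4))*(2 + √(2 + 2*(-4))))² = (-√(2 - 8)*(2 + √(2 - 8)))² = (-√(-6)*(2 + √(-6)))² = (-I*√6*(2 + I*√6))² = -6*(2 + I*√6)²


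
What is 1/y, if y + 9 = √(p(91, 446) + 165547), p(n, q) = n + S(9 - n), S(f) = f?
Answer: 9/165475 + 2*√41389/165475 ≈ 0.0025133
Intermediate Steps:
p(n, q) = 9 (p(n, q) = n + (9 - n) = 9)
y = -9 + 2*√41389 (y = -9 + √(9 + 165547) = -9 + √165556 = -9 + 2*√41389 ≈ 397.89)
1/y = 1/(-9 + 2*√41389)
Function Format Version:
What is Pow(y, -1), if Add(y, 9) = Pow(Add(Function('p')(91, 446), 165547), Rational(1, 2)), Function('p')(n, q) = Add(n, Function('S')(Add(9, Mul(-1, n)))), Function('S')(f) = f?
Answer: Add(Rational(9, 165475), Mul(Rational(2, 165475), Pow(41389, Rational(1, 2)))) ≈ 0.0025133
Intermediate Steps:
Function('p')(n, q) = 9 (Function('p')(n, q) = Add(n, Add(9, Mul(-1, n))) = 9)
y = Add(-9, Mul(2, Pow(41389, Rational(1, 2)))) (y = Add(-9, Pow(Add(9, 165547), Rational(1, 2))) = Add(-9, Pow(165556, Rational(1, 2))) = Add(-9, Mul(2, Pow(41389, Rational(1, 2)))) ≈ 397.89)
Pow(y, -1) = Pow(Add(-9, Mul(2, Pow(41389, Rational(1, 2)))), -1)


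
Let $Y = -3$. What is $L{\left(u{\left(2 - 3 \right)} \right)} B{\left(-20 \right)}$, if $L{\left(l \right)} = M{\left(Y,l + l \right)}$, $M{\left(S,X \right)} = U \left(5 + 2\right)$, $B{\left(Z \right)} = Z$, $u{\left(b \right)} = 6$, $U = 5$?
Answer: $-700$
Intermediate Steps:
$M{\left(S,X \right)} = 35$ ($M{\left(S,X \right)} = 5 \left(5 + 2\right) = 5 \cdot 7 = 35$)
$L{\left(l \right)} = 35$
$L{\left(u{\left(2 - 3 \right)} \right)} B{\left(-20 \right)} = 35 \left(-20\right) = -700$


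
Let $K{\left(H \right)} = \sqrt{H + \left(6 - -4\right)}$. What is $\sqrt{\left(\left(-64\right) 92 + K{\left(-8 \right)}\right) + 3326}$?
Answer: $\sqrt{-2562 + \sqrt{2}} \approx 50.602 i$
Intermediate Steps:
$K{\left(H \right)} = \sqrt{10 + H}$ ($K{\left(H \right)} = \sqrt{H + \left(6 + 4\right)} = \sqrt{H + 10} = \sqrt{10 + H}$)
$\sqrt{\left(\left(-64\right) 92 + K{\left(-8 \right)}\right) + 3326} = \sqrt{\left(\left(-64\right) 92 + \sqrt{10 - 8}\right) + 3326} = \sqrt{\left(-5888 + \sqrt{2}\right) + 3326} = \sqrt{-2562 + \sqrt{2}}$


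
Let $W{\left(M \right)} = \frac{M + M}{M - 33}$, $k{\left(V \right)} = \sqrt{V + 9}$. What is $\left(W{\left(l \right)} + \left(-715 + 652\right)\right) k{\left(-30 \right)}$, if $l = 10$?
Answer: $- \frac{1469 i \sqrt{21}}{23} \approx - 292.69 i$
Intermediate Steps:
$k{\left(V \right)} = \sqrt{9 + V}$
$W{\left(M \right)} = \frac{2 M}{-33 + M}$
$\left(W{\left(l \right)} + \left(-715 + 652\right)\right) k{\left(-30 \right)} = \left(2 \cdot 10 \frac{1}{-33 + 10} + \left(-715 + 652\right)\right) \sqrt{9 - 30} = \left(2 \cdot 10 \frac{1}{-23} - 63\right) \sqrt{-21} = \left(2 \cdot 10 \left(- \frac{1}{23}\right) - 63\right) i \sqrt{21} = \left(- \frac{20}{23} - 63\right) i \sqrt{21} = - \frac{1469 i \sqrt{21}}{23}$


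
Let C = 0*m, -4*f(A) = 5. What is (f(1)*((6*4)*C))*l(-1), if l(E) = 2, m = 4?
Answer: 0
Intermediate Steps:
f(A) = -5/4 (f(A) = -¼*5 = -5/4)
C = 0 (C = 0*4 = 0)
(f(1)*((6*4)*C))*l(-1) = -5*6*4*0/4*2 = -30*0*2 = -5/4*0*2 = 0*2 = 0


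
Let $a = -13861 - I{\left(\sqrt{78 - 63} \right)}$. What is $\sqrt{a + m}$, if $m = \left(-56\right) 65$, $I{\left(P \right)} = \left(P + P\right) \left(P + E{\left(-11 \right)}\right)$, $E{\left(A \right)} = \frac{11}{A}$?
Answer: $\sqrt{-17531 + 2 \sqrt{15}} \approx 132.38 i$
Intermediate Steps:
$I{\left(P \right)} = 2 P \left(-1 + P\right)$ ($I{\left(P \right)} = \left(P + P\right) \left(P + \frac{11}{-11}\right) = 2 P \left(P + 11 \left(- \frac{1}{11}\right)\right) = 2 P \left(P - 1\right) = 2 P \left(-1 + P\right)$)
$a = -13861 - 2 \sqrt{15} \left(-1 + \sqrt{15}\right)$ ($a = -13861 - 2 \sqrt{78 - 63} \left(-1 + \sqrt{78 - 63}\right) = -13861 - 2 \sqrt{15} \left(-1 + \sqrt{15}\right) \approx -13883.0$)
$m = -3640$
$\sqrt{a + m} = \sqrt{\left(-13891 + 2 \sqrt{15}\right) - 3640} = \sqrt{-17531 + 2 \sqrt{15}}$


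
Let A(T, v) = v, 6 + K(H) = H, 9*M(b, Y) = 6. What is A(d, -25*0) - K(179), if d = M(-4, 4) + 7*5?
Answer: -173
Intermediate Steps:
M(b, Y) = 2/3 (M(b, Y) = (1/9)*6 = 2/3)
K(H) = -6 + H
d = 107/3 (d = 2/3 + 7*5 = 2/3 + 35 = 107/3 ≈ 35.667)
A(d, -25*0) - K(179) = -25*0 - (-6 + 179) = 0 - 1*173 = 0 - 173 = -173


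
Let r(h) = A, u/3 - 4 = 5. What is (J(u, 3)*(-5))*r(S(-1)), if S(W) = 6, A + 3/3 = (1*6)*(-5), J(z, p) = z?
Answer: 4185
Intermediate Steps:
u = 27 (u = 12 + 3*5 = 12 + 15 = 27)
A = -31 (A = -1 + (1*6)*(-5) = -1 + 6*(-5) = -1 - 30 = -31)
r(h) = -31
(J(u, 3)*(-5))*r(S(-1)) = (27*(-5))*(-31) = -135*(-31) = 4185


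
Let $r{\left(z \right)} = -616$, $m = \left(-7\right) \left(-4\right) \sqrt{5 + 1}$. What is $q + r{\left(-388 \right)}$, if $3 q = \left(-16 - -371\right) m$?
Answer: $-616 + \frac{9940 \sqrt{6}}{3} \approx 7500.0$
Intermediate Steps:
$m = 28 \sqrt{6} \approx 68.586$
$q = \frac{9940 \sqrt{6}}{3}$ ($q = \frac{\left(-16 - -371\right) 28 \sqrt{6}}{3} = \frac{\left(-16 + 371\right) 28 \sqrt{6}}{3} = \frac{355 \cdot 28 \sqrt{6}}{3} = \frac{9940 \sqrt{6}}{3} \approx 8116.0$)
$q + r{\left(-388 \right)} = \frac{9940 \sqrt{6}}{3} - 616 = -616 + \frac{9940 \sqrt{6}}{3}$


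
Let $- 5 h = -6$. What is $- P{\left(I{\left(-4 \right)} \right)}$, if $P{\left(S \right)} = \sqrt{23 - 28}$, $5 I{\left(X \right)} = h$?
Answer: $- i \sqrt{5} \approx - 2.2361 i$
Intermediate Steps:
$h = \frac{6}{5}$ ($h = \left(- \frac{1}{5}\right) \left(-6\right) = \frac{6}{5} \approx 1.2$)
$I{\left(X \right)} = \frac{6}{25}$ ($I{\left(X \right)} = \frac{1}{5} \cdot \frac{6}{5} = \frac{6}{25}$)
$P{\left(S \right)} = i \sqrt{5}$ ($P{\left(S \right)} = \sqrt{-5} = i \sqrt{5}$)
$- P{\left(I{\left(-4 \right)} \right)} = - i \sqrt{5}$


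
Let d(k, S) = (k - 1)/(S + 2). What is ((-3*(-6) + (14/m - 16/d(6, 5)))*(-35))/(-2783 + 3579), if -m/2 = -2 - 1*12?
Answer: 273/1592 ≈ 0.17148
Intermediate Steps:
m = 28 (m = -2*(-2 - 1*12) = -2*(-2 - 12) = -2*(-14) = 28)
d(k, S) = (-1 + k)/(2 + S)
((-3*(-6) + (14/m - 16/d(6, 5)))*(-35))/(-2783 + 3579) = ((-3*(-6) + (14/28 - 16*(2 + 5)/(-1 + 6)))*(-35))/(-2783 + 3579) = ((18 + (14*(1/28) - 16/(5/7)))*(-35))/796 = ((18 + (½ - 16/((⅐)*5)))*(-35))*(1/796) = ((18 + (½ - 16/5/7))*(-35))*(1/796) = ((18 + (½ - 16*7/5))*(-35))*(1/796) = ((18 + (½ - 112/5))*(-35))*(1/796) = ((18 - 219/10)*(-35))*(1/796) = -39/10*(-35)*(1/796) = (273/2)*(1/796) = 273/1592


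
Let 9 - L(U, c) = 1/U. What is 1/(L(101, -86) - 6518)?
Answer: -101/657410 ≈ -0.00015363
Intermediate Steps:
L(U, c) = 9 - 1/U
1/(L(101, -86) - 6518) = 1/((9 - 1/101) - 6518) = 1/(908/101 - 6518) = 1/(-657410/101) = -101/657410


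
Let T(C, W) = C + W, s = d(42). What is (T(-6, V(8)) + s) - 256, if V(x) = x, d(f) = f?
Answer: -212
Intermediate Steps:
s = 42
(T(-6, V(8)) + s) - 256 = ((-6 + 8) + 42) - 256 = (2 + 42) - 256 = 44 - 256 = -212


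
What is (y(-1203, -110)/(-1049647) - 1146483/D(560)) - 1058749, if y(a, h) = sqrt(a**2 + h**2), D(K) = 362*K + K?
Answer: -71741214401/67760 - sqrt(1459309)/1049647 ≈ -1.0588e+6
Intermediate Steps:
D(K) = 363*K
(y(-1203, -110)/(-1049647) - 1146483/D(560)) - 1058749 = (sqrt((-1203)**2 + (-110)**2)/(-1049647) - 1146483/(363*560)) - 1058749 = (sqrt(1447209 + 12100)*(-1/1049647) - 1146483/203280) - 1058749 = (sqrt(1459309)*(-1/1049647) - 1146483*1/203280) - 1058749 = (-sqrt(1459309)/1049647 - 382161/67760) - 1058749 = (-382161/67760 - sqrt(1459309)/1049647) - 1058749 = -71741214401/67760 - sqrt(1459309)/1049647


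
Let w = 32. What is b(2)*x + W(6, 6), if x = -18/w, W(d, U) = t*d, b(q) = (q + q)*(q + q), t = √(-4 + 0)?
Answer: -9 + 12*I ≈ -9.0 + 12.0*I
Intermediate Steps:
t = 2*I (t = √(-4) = 2*I ≈ 2.0*I)
b(q) = 4*q² (b(q) = (2*q)*(2*q) = 4*q²)
W(d, U) = 2*I*d (W(d, U) = (2*I)*d = 2*I*d)
x = -9/16 (x = -18/32 = -18*1/32 = -9/16 ≈ -0.56250)
b(2)*x + W(6, 6) = (4*2²)*(-9/16) + 2*I*6 = (4*4)*(-9/16) + 12*I = 16*(-9/16) + 12*I = -9 + 12*I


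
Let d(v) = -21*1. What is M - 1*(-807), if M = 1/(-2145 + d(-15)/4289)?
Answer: 7424335993/9199926 ≈ 807.00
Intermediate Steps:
d(v) = -21
M = -4289/9199926 (M = 1/(-2145 - 21/4289) = 1/(-9199926/4289) = -4289/9199926 ≈ -0.00046620)
M - 1*(-807) = -4289/9199926 - 1*(-807) = -4289/9199926 + 807 = 7424335993/9199926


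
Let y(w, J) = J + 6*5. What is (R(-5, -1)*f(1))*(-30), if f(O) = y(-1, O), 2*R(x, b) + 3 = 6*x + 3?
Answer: 13950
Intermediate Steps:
R(x, b) = 3*x (R(x, b) = -3/2 + (6*x + 3)/2 = -3/2 + (3 + 6*x)/2 = -3/2 + (3/2 + 3*x) = 3*x)
y(w, J) = 30 + J (y(w, J) = J + 30 = 30 + J)
f(O) = 30 + O
(R(-5, -1)*f(1))*(-30) = ((3*(-5))*(30 + 1))*(-30) = -15*31*(-30) = -465*(-30) = 13950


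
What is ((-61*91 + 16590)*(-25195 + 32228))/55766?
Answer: 77637287/55766 ≈ 1392.2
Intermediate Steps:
((-61*91 + 16590)*(-25195 + 32228))/55766 = ((-5551 + 16590)*7033)*(1/55766) = (11039*7033)*(1/55766) = 77637287*(1/55766) = 77637287/55766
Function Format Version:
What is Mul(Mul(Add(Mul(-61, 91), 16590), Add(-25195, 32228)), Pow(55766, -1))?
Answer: Rational(77637287, 55766) ≈ 1392.2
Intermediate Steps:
Mul(Mul(Add(Mul(-61, 91), 16590), Add(-25195, 32228)), Pow(55766, -1)) = Mul(Mul(Add(-5551, 16590), 7033), Rational(1, 55766)) = Mul(Mul(11039, 7033), Rational(1, 55766)) = Mul(77637287, Rational(1, 55766)) = Rational(77637287, 55766)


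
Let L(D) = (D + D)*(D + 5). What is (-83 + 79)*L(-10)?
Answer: -400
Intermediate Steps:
L(D) = 2*D*(5 + D) (L(D) = (2*D)*(5 + D) = 2*D*(5 + D))
(-83 + 79)*L(-10) = (-83 + 79)*(2*(-10)*(5 - 10)) = -8*(-10)*(-5) = -4*100 = -400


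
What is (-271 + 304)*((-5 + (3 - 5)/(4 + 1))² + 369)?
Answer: 328482/25 ≈ 13139.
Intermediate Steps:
(-271 + 304)*((-5 + (3 - 5)/(4 + 1))² + 369) = 33*((-5 - 2/5)² + 369) = 33*((-5 - 2*⅕)² + 369) = 33*((-5 - ⅖)² + 369) = 33*((-27/5)² + 369) = 33*(729/25 + 369) = 33*(9954/25) = 328482/25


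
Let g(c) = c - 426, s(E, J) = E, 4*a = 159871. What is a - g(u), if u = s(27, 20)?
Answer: 161467/4 ≈ 40367.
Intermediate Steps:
a = 159871/4 (a = (¼)*159871 = 159871/4 ≈ 39968.)
u = 27
g(c) = -426 + c
a - g(u) = 159871/4 - (-426 + 27) = 159871/4 - 1*(-399) = 159871/4 + 399 = 161467/4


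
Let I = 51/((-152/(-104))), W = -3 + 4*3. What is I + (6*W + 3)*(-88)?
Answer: -94641/19 ≈ -4981.1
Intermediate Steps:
W = 9 (W = -3 + 12 = 9)
I = 663/19 (I = 51/((-152*(-1/104))) = 51/(19/13) = 51*(13/19) = 663/19 ≈ 34.895)
I + (6*W + 3)*(-88) = 663/19 + (6*9 + 3)*(-88) = 663/19 + (54 + 3)*(-88) = 663/19 + 57*(-88) = 663/19 - 5016 = -94641/19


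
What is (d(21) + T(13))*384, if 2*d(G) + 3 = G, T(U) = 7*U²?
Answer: 457728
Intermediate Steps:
d(G) = -3/2 + G/2
(d(21) + T(13))*384 = ((-3/2 + (½)*21) + 7*13²)*384 = ((-3/2 + 21/2) + 7*169)*384 = (9 + 1183)*384 = 1192*384 = 457728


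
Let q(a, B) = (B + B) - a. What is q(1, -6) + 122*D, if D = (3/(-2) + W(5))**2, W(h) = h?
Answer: 2963/2 ≈ 1481.5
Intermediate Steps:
q(a, B) = -a + 2*B (q(a, B) = 2*B - a = -a + 2*B)
D = 49/4 (D = (3/(-2) + 5)**2 = (3*(-1/2) + 5)**2 = (-3/2 + 5)**2 = (7/2)**2 = 49/4 ≈ 12.250)
q(1, -6) + 122*D = (-1*1 + 2*(-6)) + 122*(49/4) = (-1 - 12) + 2989/2 = -13 + 2989/2 = 2963/2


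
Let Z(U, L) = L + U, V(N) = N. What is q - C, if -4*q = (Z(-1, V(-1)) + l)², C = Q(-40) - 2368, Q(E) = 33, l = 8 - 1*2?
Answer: 2331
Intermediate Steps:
l = 6 (l = 8 - 2 = 6)
C = -2335 (C = 33 - 2368 = -2335)
q = -4 (q = -((-1 - 1) + 6)²/4 = -(-2 + 6)²/4 = -¼*4² = -¼*16 = -4)
q - C = -4 - 1*(-2335) = -4 + 2335 = 2331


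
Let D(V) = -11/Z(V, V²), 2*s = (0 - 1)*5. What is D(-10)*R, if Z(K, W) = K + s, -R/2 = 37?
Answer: -1628/25 ≈ -65.120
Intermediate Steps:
R = -74 (R = -2*37 = -74)
s = -5/2 (s = ((0 - 1)*5)/2 = (-1*5)/2 = (½)*(-5) = -5/2 ≈ -2.5000)
Z(K, W) = -5/2 + K (Z(K, W) = K - 5/2 = -5/2 + K)
D(V) = -11/(-5/2 + V)
D(-10)*R = -22/(-5 + 2*(-10))*(-74) = -22/(-5 - 20)*(-74) = -22/(-25)*(-74) = -22*(-1/25)*(-74) = (22/25)*(-74) = -1628/25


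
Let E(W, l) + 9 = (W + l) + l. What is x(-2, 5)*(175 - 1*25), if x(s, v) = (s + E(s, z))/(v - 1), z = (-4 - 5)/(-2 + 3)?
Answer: -2325/2 ≈ -1162.5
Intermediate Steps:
z = -9 (z = -9/1 = -9*1 = -9)
E(W, l) = -9 + W + 2*l (E(W, l) = -9 + ((W + l) + l) = -9 + (W + 2*l) = -9 + W + 2*l)
x(s, v) = (-27 + 2*s)/(-1 + v) (x(s, v) = (s + (-9 + s + 2*(-9)))/(v - 1) = (s + (-9 + s - 18))/(-1 + v) = (s + (-27 + s))/(-1 + v) = (-27 + 2*s)/(-1 + v))
x(-2, 5)*(175 - 1*25) = ((-27 + 2*(-2))/(-1 + 5))*(175 - 1*25) = ((-27 - 4)/4)*(175 - 25) = ((¼)*(-31))*150 = -31/4*150 = -2325/2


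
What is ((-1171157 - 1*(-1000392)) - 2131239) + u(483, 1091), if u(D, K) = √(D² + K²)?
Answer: -2302004 + √1423570 ≈ -2.3008e+6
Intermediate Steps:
((-1171157 - 1*(-1000392)) - 2131239) + u(483, 1091) = ((-1171157 - 1*(-1000392)) - 2131239) + √(483² + 1091²) = ((-1171157 + 1000392) - 2131239) + √(233289 + 1190281) = (-170765 - 2131239) + √1423570 = -2302004 + √1423570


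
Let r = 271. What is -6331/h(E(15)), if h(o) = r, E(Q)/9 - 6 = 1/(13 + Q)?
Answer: -6331/271 ≈ -23.362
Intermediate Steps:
E(Q) = 54 + 9/(13 + Q)
h(o) = 271
-6331/h(E(15)) = -6331/271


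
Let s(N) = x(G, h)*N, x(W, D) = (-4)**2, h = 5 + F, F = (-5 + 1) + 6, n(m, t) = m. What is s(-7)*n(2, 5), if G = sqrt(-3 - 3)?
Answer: -224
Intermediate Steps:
F = 2 (F = -4 + 6 = 2)
G = I*sqrt(6) (G = sqrt(-6) = I*sqrt(6) ≈ 2.4495*I)
h = 7 (h = 5 + 2 = 7)
x(W, D) = 16
s(N) = 16*N
s(-7)*n(2, 5) = (16*(-7))*2 = -112*2 = -224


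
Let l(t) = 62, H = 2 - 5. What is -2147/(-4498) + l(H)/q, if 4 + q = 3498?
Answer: 3890247/7858006 ≈ 0.49507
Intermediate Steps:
H = -3
q = 3494 (q = -4 + 3498 = 3494)
-2147/(-4498) + l(H)/q = -2147/(-4498) + 62/3494 = -2147*(-1/4498) + 62*(1/3494) = 2147/4498 + 31/1747 = 3890247/7858006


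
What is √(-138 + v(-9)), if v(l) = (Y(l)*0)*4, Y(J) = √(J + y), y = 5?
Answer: I*√138 ≈ 11.747*I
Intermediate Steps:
Y(J) = √(5 + J) (Y(J) = √(J + 5) = √(5 + J))
v(l) = 0 (v(l) = (√(5 + l)*0)*4 = 0*4 = 0)
√(-138 + v(-9)) = √(-138 + 0) = √(-138) = I*√138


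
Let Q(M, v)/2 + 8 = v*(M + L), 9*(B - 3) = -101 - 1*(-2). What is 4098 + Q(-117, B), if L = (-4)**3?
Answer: 6978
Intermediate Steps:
B = -8 (B = 3 + (-101 - 1*(-2))/9 = 3 + (-101 + 2)/9 = 3 + (1/9)*(-99) = 3 - 11 = -8)
L = -64
Q(M, v) = -16 + 2*v*(-64 + M) (Q(M, v) = -16 + 2*(v*(M - 64)) = -16 + 2*(v*(-64 + M)) = -16 + 2*v*(-64 + M))
4098 + Q(-117, B) = 4098 + (-16 - 128*(-8) + 2*(-117)*(-8)) = 4098 + (-16 + 1024 + 1872) = 4098 + 2880 = 6978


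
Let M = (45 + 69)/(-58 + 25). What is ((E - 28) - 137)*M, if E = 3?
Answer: 6156/11 ≈ 559.64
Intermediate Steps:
M = -38/11 (M = 114/(-33) = 114*(-1/33) = -38/11 ≈ -3.4545)
((E - 28) - 137)*M = ((3 - 28) - 137)*(-38/11) = (-25 - 137)*(-38/11) = -162*(-38/11) = 6156/11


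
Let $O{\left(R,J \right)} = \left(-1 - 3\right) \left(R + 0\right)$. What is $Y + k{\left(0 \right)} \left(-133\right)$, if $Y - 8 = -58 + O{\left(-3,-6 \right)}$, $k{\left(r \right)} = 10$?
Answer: $-1368$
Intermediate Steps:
$O{\left(R,J \right)} = - 4 R$
$Y = -38$ ($Y = 8 - 46 = -38$)
$Y + k{\left(0 \right)} \left(-133\right) = -38 + 10 \left(-133\right) = -38 - 1330 = -1368$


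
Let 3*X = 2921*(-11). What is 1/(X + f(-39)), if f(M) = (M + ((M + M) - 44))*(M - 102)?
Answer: 3/35972 ≈ 8.3398e-5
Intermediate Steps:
f(M) = (-102 + M)*(-44 + 3*M) (f(M) = (M + (2*M - 44))*(-102 + M) = (M + (-44 + 2*M))*(-102 + M) = (-44 + 3*M)*(-102 + M) = (-102 + M)*(-44 + 3*M))
X = -32131/3 (X = (2921*(-11))/3 = (⅓)*(-32131) = -32131/3 ≈ -10710.)
1/(X + f(-39)) = 1/(-32131/3 + (4488 - 350*(-39) + 3*(-39)²)) = 1/(-32131/3 + (4488 + 13650 + 3*1521)) = 1/(-32131/3 + (4488 + 13650 + 4563)) = 1/(-32131/3 + 22701) = 1/(35972/3) = 3/35972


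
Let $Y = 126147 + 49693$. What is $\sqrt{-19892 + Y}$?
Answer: $2 \sqrt{38987} \approx 394.9$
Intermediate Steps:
$Y = 175840$
$\sqrt{-19892 + Y} = \sqrt{-19892 + 175840} = \sqrt{155948} = 2 \sqrt{38987}$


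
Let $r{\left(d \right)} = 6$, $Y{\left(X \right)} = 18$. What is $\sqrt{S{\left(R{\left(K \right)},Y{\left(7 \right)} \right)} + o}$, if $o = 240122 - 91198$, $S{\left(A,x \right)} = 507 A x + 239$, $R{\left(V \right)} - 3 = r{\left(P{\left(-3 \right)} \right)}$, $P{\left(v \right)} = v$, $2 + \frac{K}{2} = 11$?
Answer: $\sqrt{231297} \approx 480.93$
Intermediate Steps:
$K = 18$ ($K = -4 + 2 \cdot 11 = -4 + 22 = 18$)
$R{\left(V \right)} = 9$ ($R{\left(V \right)} = 3 + 6 = 9$)
$S{\left(A,x \right)} = 239 + 507 A x$ ($S{\left(A,x \right)} = 507 A x + 239 = 239 + 507 A x$)
$o = 148924$
$\sqrt{S{\left(R{\left(K \right)},Y{\left(7 \right)} \right)} + o} = \sqrt{\left(239 + 507 \cdot 9 \cdot 18\right) + 148924} = \sqrt{\left(239 + 82134\right) + 148924} = \sqrt{82373 + 148924} = \sqrt{231297}$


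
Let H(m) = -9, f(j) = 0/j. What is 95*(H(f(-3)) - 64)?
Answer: -6935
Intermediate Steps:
f(j) = 0
95*(H(f(-3)) - 64) = 95*(-9 - 64) = 95*(-73) = -6935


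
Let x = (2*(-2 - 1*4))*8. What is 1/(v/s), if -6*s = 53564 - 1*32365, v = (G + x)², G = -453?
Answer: -21199/1808406 ≈ -0.011722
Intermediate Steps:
x = -96 (x = (2*(-2 - 4))*8 = (2*(-6))*8 = -12*8 = -96)
v = 301401 (v = (-453 - 96)² = (-549)² = 301401)
s = -21199/6 (s = -(53564 - 1*32365)/6 = -(53564 - 32365)/6 = -⅙*21199 = -21199/6 ≈ -3533.2)
1/(v/s) = 1/(301401/(-21199/6)) = 1/(301401*(-6/21199)) = 1/(-1808406/21199) = -21199/1808406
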